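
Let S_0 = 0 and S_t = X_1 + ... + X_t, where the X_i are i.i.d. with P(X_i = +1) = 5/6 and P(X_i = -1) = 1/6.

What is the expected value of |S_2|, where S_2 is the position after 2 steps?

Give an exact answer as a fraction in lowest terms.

Answer: 13/9

Derivation:
S_2 takes values m ≡ 0 (mod 2) with |m| ≤ 2; P(S_2=m) = C(2,(2+m)/2) · (5/6)^((2+m)/2) · (1/6)^((2-m)/2).
Distribution: P(S=-2)=1/36, P(S=0)=5/18, P(S=2)=25/36
E[|S_2|] = Σ_m |m|·P(S_2=m) = 13/9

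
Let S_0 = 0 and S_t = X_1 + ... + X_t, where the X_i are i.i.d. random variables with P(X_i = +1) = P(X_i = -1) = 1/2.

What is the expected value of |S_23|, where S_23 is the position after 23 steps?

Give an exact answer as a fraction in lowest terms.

S_23 takes values m ≡ 1 (mod 2) with |m| ≤ 23; P(S_23=m) = C(23,(23+m)/2)/2^23.
Total paths: 2^23 = 8388608
Distribution: P(S=-23)=1/8388608, P(S=-21)=23/8388608, P(S=-19)=253/8388608, P(S=-17)=1771/8388608, P(S=-15)=8855/8388608, P(S=-13)=33649/8388608, P(S=-11)=100947/8388608, P(S=-9)=245157/8388608, P(S=-7)=490314/8388608, P(S=-5)=817190/8388608, P(S=-3)=1144066/8388608, P(S=-1)=1352078/8388608, P(S=1)=1352078/8388608, P(S=3)=1144066/8388608, P(S=5)=817190/8388608, P(S=7)=490314/8388608, P(S=9)=245157/8388608, P(S=11)=100947/8388608, P(S=13)=33649/8388608, P(S=15)=8855/8388608, P(S=17)=1771/8388608, P(S=19)=253/8388608, P(S=21)=23/8388608, P(S=23)=1/8388608
E[|S_23|] = Σ_m |m|·P(S_23=m) = 32449872/8388608 = 2028117/524288

Answer: 2028117/524288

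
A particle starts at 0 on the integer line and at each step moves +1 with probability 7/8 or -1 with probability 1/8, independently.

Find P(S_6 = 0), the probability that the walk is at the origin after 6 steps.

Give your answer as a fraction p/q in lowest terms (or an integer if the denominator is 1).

To be at 0 after 6 steps: need exactly 3 steps of +1 and 3 of -1.
Number of such sequences: C(6,3) = 20
Each has probability (7/8)^3 · (1/8)^3 = 343/262144
P = 20 · 343/262144 = 1715/65536

Answer: 1715/65536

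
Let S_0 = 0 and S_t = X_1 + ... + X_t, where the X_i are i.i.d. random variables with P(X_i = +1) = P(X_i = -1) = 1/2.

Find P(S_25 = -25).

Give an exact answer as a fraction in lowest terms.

To reach position -25 after 25 steps: need 0 steps of +1 and 25 of -1.
Favorable paths: C(25,0) = 1
Total paths: 2^25 = 33554432
P = 1/33554432 = 1/33554432

Answer: 1/33554432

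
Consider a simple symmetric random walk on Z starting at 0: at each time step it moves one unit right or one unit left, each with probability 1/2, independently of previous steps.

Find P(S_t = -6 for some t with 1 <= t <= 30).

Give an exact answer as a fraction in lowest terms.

Answer: 301766029/1073741824

Derivation:
Count via complement. Let g(t,s) = #length-t paths at position s with S_1..S_t all ≠ -6.
g(t,s) = g(t-1,s-1) + g(t-1,s+1) for s ≠ -6; g(t,-6) = 0.
t=0: g(0,0)=1
t=1: g(1,-1)=1 g(1,1)=1
t=2: g(2,-2)=1 g(2,0)=2 g(2,2)=1
t=3: g(3,-3)=1 g(3,-1)=3 g(3,1)=3 g(3,3)=1
t=4: g(4,-4)=1 g(4,-2)=4 g(4,0)=6 g(4,2)=4 g(4,4)=1
t=5: g(5,-5)=1 g(5,-3)=5 g(5,-1)=10 g(5,1)=10 g(5,3)=5 g(5,5)=1
t=6: g(6,-4)=6 g(6,-2)=15 g(6,0)=20 g(6,2)=15 g(6,4)=6 g(6,6)=1
t=7: g(7,-5)=6 g(7,-3)=21 g(7,-1)=35 g(7,1)=35 g(7,3)=21 g(7,5)=7 g(7,7)=1
t=8: g(8,-4)=27 g(8,-2)=56 g(8,0)=70 g(8,2)=56 g(8,4)=28 g(8,6)=8 g(8,8)=1
t=9: g(9,-5)=27 g(9,-3)=83 g(9,-1)=126 g(9,1)=126 g(9,3)=84 g(9,5)=36 g(9,7)=9 g(9,9)=1
t=10: g(10,-4)=110 g(10,-2)=209 g(10,0)=252 g(10,2)=210 g(10,4)=120 g(10,6)=45 g(10,8)=10 g(10,10)=1
t=11: g(11,-5)=110 g(11,-3)=319 g(11,-1)=461 g(11,1)=462 g(11,3)=330 g(11,5)=165 g(11,7)=55 g(11,9)=11 g(11,11)=1
t=12: g(12,-4)=429 g(12,-2)=780 g(12,0)=923 g(12,2)=792 g(12,4)=495 g(12,6)=220 g(12,8)=66 g(12,10)=12 g(12,12)=1
t=13: g(13,-5)=429 g(13,-3)=1209 g(13,-1)=1703 g(13,1)=1715 g(13,3)=1287 g(13,5)=715 g(13,7)=286 g(13,9)=78 g(13,11)=13 g(13,13)=1
t=14: g(14,-4)=1638 g(14,-2)=2912 g(14,0)=3418 g(14,2)=3002 g(14,4)=2002 g(14,6)=1001 g(14,8)=364 g(14,10)=91 g(14,12)=14 g(14,14)=1
t=15: g(15,-5)=1638 g(15,-3)=4550 g(15,-1)=6330 g(15,1)=6420 g(15,3)=5004 g(15,5)=3003 g(15,7)=1365 g(15,9)=455 g(15,11)=105 g(15,13)=15 g(15,15)=1
t=16: g(16,-4)=6188 g(16,-2)=10880 g(16,0)=12750 g(16,2)=11424 g(16,4)=8007 g(16,6)=4368 g(16,8)=1820 g(16,10)=560 g(16,12)=120 g(16,14)=16 g(16,16)=1
t=17: g(17,-5)=6188 g(17,-3)=17068 g(17,-1)=23630 g(17,1)=24174 g(17,3)=19431 g(17,5)=12375 g(17,7)=6188 g(17,9)=2380 g(17,11)=680 g(17,13)=136 g(17,15)=17 g(17,17)=1
t=18: g(18,-4)=23256 g(18,-2)=40698 g(18,0)=47804 g(18,2)=43605 g(18,4)=31806 g(18,6)=18563 g(18,8)=8568 g(18,10)=3060 g(18,12)=816 g(18,14)=153 g(18,16)=18 g(18,18)=1
t=19: g(19,-5)=23256 g(19,-3)=63954 g(19,-1)=88502 g(19,1)=91409 g(19,3)=75411 g(19,5)=50369 g(19,7)=27131 g(19,9)=11628 g(19,11)=3876 g(19,13)=969 g(19,15)=171 g(19,17)=19 g(19,19)=1
t=20: g(20,-4)=87210 g(20,-2)=152456 g(20,0)=179911 g(20,2)=166820 g(20,4)=125780 g(20,6)=77500 g(20,8)=38759 g(20,10)=15504 g(20,12)=4845 g(20,14)=1140 g(20,16)=190 g(20,18)=20 g(20,20)=1
t=21: g(21,-5)=87210 g(21,-3)=239666 g(21,-1)=332367 g(21,1)=346731 g(21,3)=292600 g(21,5)=203280 g(21,7)=116259 g(21,9)=54263 g(21,11)=20349 g(21,13)=5985 g(21,15)=1330 g(21,17)=210 g(21,19)=21 g(21,21)=1
t=22: g(22,-4)=326876 g(22,-2)=572033 g(22,0)=679098 g(22,2)=639331 g(22,4)=495880 g(22,6)=319539 g(22,8)=170522 g(22,10)=74612 g(22,12)=26334 g(22,14)=7315 g(22,16)=1540 g(22,18)=231 g(22,20)=22 g(22,22)=1
t=23: g(23,-5)=326876 g(23,-3)=898909 g(23,-1)=1251131 g(23,1)=1318429 g(23,3)=1135211 g(23,5)=815419 g(23,7)=490061 g(23,9)=245134 g(23,11)=100946 g(23,13)=33649 g(23,15)=8855 g(23,17)=1771 g(23,19)=253 g(23,21)=23 g(23,23)=1
t=24: g(24,-4)=1225785 g(24,-2)=2150040 g(24,0)=2569560 g(24,2)=2453640 g(24,4)=1950630 g(24,6)=1305480 g(24,8)=735195 g(24,10)=346080 g(24,12)=134595 g(24,14)=42504 g(24,16)=10626 g(24,18)=2024 g(24,20)=276 g(24,22)=24 g(24,24)=1
t=25: g(25,-5)=1225785 g(25,-3)=3375825 g(25,-1)=4719600 g(25,1)=5023200 g(25,3)=4404270 g(25,5)=3256110 g(25,7)=2040675 g(25,9)=1081275 g(25,11)=480675 g(25,13)=177099 g(25,15)=53130 g(25,17)=12650 g(25,19)=2300 g(25,21)=300 g(25,23)=25 g(25,25)=1
t=26: g(26,-4)=4601610 g(26,-2)=8095425 g(26,0)=9742800 g(26,2)=9427470 g(26,4)=7660380 g(26,6)=5296785 g(26,8)=3121950 g(26,10)=1561950 g(26,12)=657774 g(26,14)=230229 g(26,16)=65780 g(26,18)=14950 g(26,20)=2600 g(26,22)=325 g(26,24)=26 g(26,26)=1
t=27: g(27,-5)=4601610 g(27,-3)=12697035 g(27,-1)=17838225 g(27,1)=19170270 g(27,3)=17087850 g(27,5)=12957165 g(27,7)=8418735 g(27,9)=4683900 g(27,11)=2219724 g(27,13)=888003 g(27,15)=296009 g(27,17)=80730 g(27,19)=17550 g(27,21)=2925 g(27,23)=351 g(27,25)=27 g(27,27)=1
t=28: g(28,-4)=17298645 g(28,-2)=30535260 g(28,0)=37008495 g(28,2)=36258120 g(28,4)=30045015 g(28,6)=21375900 g(28,8)=13102635 g(28,10)=6903624 g(28,12)=3107727 g(28,14)=1184012 g(28,16)=376739 g(28,18)=98280 g(28,20)=20475 g(28,22)=3276 g(28,24)=378 g(28,26)=28 g(28,28)=1
t=29: g(29,-5)=17298645 g(29,-3)=47833905 g(29,-1)=67543755 g(29,1)=73266615 g(29,3)=66303135 g(29,5)=51420915 g(29,7)=34478535 g(29,9)=20006259 g(29,11)=10011351 g(29,13)=4291739 g(29,15)=1560751 g(29,17)=475019 g(29,19)=118755 g(29,21)=23751 g(29,23)=3654 g(29,25)=406 g(29,27)=29 g(29,29)=1
t=30: g(30,-4)=65132550 g(30,-2)=115377660 g(30,0)=140810370 g(30,2)=139569750 g(30,4)=117724050 g(30,6)=85899450 g(30,8)=54484794 g(30,10)=30017610 g(30,12)=14303090 g(30,14)=5852490 g(30,16)=2035770 g(30,18)=593774 g(30,20)=142506 g(30,22)=27405 g(30,24)=4060 g(30,26)=435 g(30,28)=30 g(30,30)=1
Paths never hitting -6: Σ_s g(30,s) = 771975795
Paths hitting -6: 2^30 - 771975795 = 301766029
P = 301766029/1073741824 = 301766029/1073741824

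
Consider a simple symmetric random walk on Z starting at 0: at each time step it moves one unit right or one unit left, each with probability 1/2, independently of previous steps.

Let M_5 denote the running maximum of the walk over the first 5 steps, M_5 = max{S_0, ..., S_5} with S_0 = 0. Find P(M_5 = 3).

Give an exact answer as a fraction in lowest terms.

Let M_5 = max(S_0,...,S_5). Use the reflection principle: for j ≥ 1, #{paths with M_5 ≥ j} = #{S_5 ≥ j} + #{S_5 ≥ j+1}.
By reflection, #{M_5 ≥ 3} = #{S_5 ≥ 3} + #{S_5 ≥ 4} = 6 + 1 = 7.
#{M_5 ≥ 4} = #{S_5 ≥ 4} + #{S_5 ≥ 5} = 1 + 1 = 2.
#{M_5 = 3} = 7 - 2 = 5.
P(M_5 = 3) = 5/32 = 5/32

Answer: 5/32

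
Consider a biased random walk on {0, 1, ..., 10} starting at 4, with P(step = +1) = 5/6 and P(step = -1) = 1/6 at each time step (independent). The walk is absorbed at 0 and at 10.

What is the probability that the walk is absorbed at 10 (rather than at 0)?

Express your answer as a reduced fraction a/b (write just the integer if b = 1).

Biased walk: p = 5/6, q = 1/6, r = q/p = 1/5
Gambler's ruin: P(hit 10 before 0 | start at 4) = (1 - r^a)/(1 - r^N)
r^4 = 1/625; r^10 = 1/9765625
P = (1 - 1/625) / (1 - 1/9765625) = 624/625 / 9765624/9765625 = 406250/406901

Answer: 406250/406901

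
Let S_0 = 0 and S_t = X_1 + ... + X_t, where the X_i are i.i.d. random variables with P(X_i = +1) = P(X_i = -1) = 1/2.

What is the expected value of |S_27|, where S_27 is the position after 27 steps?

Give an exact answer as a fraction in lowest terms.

S_27 takes values m ≡ 1 (mod 2) with |m| ≤ 27; P(S_27=m) = C(27,(27+m)/2)/2^27.
Total paths: 2^27 = 134217728
Distribution: P(S=-27)=1/134217728, P(S=-25)=27/134217728, P(S=-23)=351/134217728, P(S=-21)=2925/134217728, P(S=-19)=17550/134217728, P(S=-17)=80730/134217728, P(S=-15)=296010/134217728, P(S=-13)=888030/134217728, P(S=-11)=2220075/134217728, P(S=-9)=4686825/134217728, P(S=-7)=8436285/134217728, P(S=-5)=13037895/134217728, P(S=-3)=17383860/134217728, P(S=-1)=20058300/134217728, P(S=1)=20058300/134217728, P(S=3)=17383860/134217728, P(S=5)=13037895/134217728, P(S=7)=8436285/134217728, P(S=9)=4686825/134217728, P(S=11)=2220075/134217728, P(S=13)=888030/134217728, P(S=15)=296010/134217728, P(S=17)=80730/134217728, P(S=19)=17550/134217728, P(S=21)=2925/134217728, P(S=23)=351/134217728, P(S=25)=27/134217728, P(S=27)=1/134217728
E[|S_27|] = Σ_m |m|·P(S_27=m) = 561632400/134217728 = 35102025/8388608

Answer: 35102025/8388608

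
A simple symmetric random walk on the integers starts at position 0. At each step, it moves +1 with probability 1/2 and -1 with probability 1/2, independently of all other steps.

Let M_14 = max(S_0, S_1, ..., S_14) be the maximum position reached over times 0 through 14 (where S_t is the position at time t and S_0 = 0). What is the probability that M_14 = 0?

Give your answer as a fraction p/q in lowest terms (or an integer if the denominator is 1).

Let M_14 = max(S_0,...,S_14). Use the reflection principle: for j ≥ 1, #{paths with M_14 ≥ j} = #{S_14 ≥ j} + #{S_14 ≥ j+1}.
P(M_14 ≥ 0) = 1 since S_0 = 0, so #{M_14 ≥ 0} = 16384.
#{M_14 ≥ 1} = #{S_14 ≥ 1} + #{S_14 ≥ 2} = 6476 + 6476 = 12952.
#{M_14 = 0} = 16384 - 12952 = 3432.
P(M_14 = 0) = 3432/16384 = 429/2048

Answer: 429/2048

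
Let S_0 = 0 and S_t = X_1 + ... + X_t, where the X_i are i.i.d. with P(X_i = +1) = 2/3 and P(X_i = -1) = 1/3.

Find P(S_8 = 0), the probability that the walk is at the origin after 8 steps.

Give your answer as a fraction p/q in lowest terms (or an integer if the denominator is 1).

Answer: 1120/6561

Derivation:
To be at 0 after 8 steps: need exactly 4 steps of +1 and 4 of -1.
Number of such sequences: C(8,4) = 70
Each has probability (2/3)^4 · (1/3)^4 = 16/6561
P = 70 · 16/6561 = 1120/6561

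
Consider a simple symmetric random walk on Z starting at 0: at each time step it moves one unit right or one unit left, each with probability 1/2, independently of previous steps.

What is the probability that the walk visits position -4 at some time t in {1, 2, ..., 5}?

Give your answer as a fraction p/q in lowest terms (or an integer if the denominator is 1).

Answer: 1/16

Derivation:
Count via complement. Let g(t,s) = #length-t paths at position s with S_1..S_t all ≠ -4.
g(t,s) = g(t-1,s-1) + g(t-1,s+1) for s ≠ -4; g(t,-4) = 0.
t=0: g(0,0)=1
t=1: g(1,-1)=1 g(1,1)=1
t=2: g(2,-2)=1 g(2,0)=2 g(2,2)=1
t=3: g(3,-3)=1 g(3,-1)=3 g(3,1)=3 g(3,3)=1
t=4: g(4,-2)=4 g(4,0)=6 g(4,2)=4 g(4,4)=1
t=5: g(5,-3)=4 g(5,-1)=10 g(5,1)=10 g(5,3)=5 g(5,5)=1
Paths never hitting -4: Σ_s g(5,s) = 30
Paths hitting -4: 2^5 - 30 = 2
P = 2/32 = 1/16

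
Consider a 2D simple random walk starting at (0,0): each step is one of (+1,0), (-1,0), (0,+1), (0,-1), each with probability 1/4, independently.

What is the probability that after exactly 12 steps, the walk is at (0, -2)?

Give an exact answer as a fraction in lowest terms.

Let h be the number of horizontal steps (so 12-h are vertical). To end at (0,-2) need (h+0)/2 right-steps and ((12-h)-2)/2 up-steps.
Sum over h with 0 ≤ h ≤ 10, h ≡ 0 (mod 2), 12-h ≡ 0 (mod 2):
h=0: C(12,0)·C(0,0)·C(12,5) = 1·1·792 = 792
h=2: C(12,2)·C(2,1)·C(10,4) = 66·2·210 = 27720
h=4: C(12,4)·C(4,2)·C(8,3) = 495·6·56 = 166320
h=6: C(12,6)·C(6,3)·C(6,2) = 924·20·15 = 277200
h=8: C(12,8)·C(8,4)·C(4,1) = 495·70·4 = 138600
h=10: C(12,10)·C(10,5)·C(2,0) = 66·252·1 = 16632
Total favorable: 627264
Total paths: 4^12 = 16777216
P = 627264/16777216 = 9801/262144

Answer: 9801/262144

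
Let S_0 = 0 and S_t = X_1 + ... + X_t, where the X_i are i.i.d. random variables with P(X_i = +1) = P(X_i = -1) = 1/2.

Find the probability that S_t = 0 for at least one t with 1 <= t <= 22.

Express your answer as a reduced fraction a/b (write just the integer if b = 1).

Answer: 436109/524288

Derivation:
Count via complement. Let g(t,s) = #length-t paths at position s with S_1..S_t all ≠ 0.
g(t,s) = g(t-1,s-1) + g(t-1,s+1) for s ≠ 0; g(t,0) = 0.
t=0: g(0,0)=1
t=1: g(1,-1)=1 g(1,1)=1
t=2: g(2,-2)=1 g(2,2)=1
t=3: g(3,-3)=1 g(3,-1)=1 g(3,1)=1 g(3,3)=1
t=4: g(4,-4)=1 g(4,-2)=2 g(4,2)=2 g(4,4)=1
t=5: g(5,-5)=1 g(5,-3)=3 g(5,-1)=2 g(5,1)=2 g(5,3)=3 g(5,5)=1
t=6: g(6,-6)=1 g(6,-4)=4 g(6,-2)=5 g(6,2)=5 g(6,4)=4 g(6,6)=1
t=7: g(7,-7)=1 g(7,-5)=5 g(7,-3)=9 g(7,-1)=5 g(7,1)=5 g(7,3)=9 g(7,5)=5 g(7,7)=1
t=8: g(8,-8)=1 g(8,-6)=6 g(8,-4)=14 g(8,-2)=14 g(8,2)=14 g(8,4)=14 g(8,6)=6 g(8,8)=1
t=9: g(9,-9)=1 g(9,-7)=7 g(9,-5)=20 g(9,-3)=28 g(9,-1)=14 g(9,1)=14 g(9,3)=28 g(9,5)=20 g(9,7)=7 g(9,9)=1
t=10: g(10,-10)=1 g(10,-8)=8 g(10,-6)=27 g(10,-4)=48 g(10,-2)=42 g(10,2)=42 g(10,4)=48 g(10,6)=27 g(10,8)=8 g(10,10)=1
t=11: g(11,-11)=1 g(11,-9)=9 g(11,-7)=35 g(11,-5)=75 g(11,-3)=90 g(11,-1)=42 g(11,1)=42 g(11,3)=90 g(11,5)=75 g(11,7)=35 g(11,9)=9 g(11,11)=1
t=12: g(12,-12)=1 g(12,-10)=10 g(12,-8)=44 g(12,-6)=110 g(12,-4)=165 g(12,-2)=132 g(12,2)=132 g(12,4)=165 g(12,6)=110 g(12,8)=44 g(12,10)=10 g(12,12)=1
t=13: g(13,-13)=1 g(13,-11)=11 g(13,-9)=54 g(13,-7)=154 g(13,-5)=275 g(13,-3)=297 g(13,-1)=132 g(13,1)=132 g(13,3)=297 g(13,5)=275 g(13,7)=154 g(13,9)=54 g(13,11)=11 g(13,13)=1
t=14: g(14,-14)=1 g(14,-12)=12 g(14,-10)=65 g(14,-8)=208 g(14,-6)=429 g(14,-4)=572 g(14,-2)=429 g(14,2)=429 g(14,4)=572 g(14,6)=429 g(14,8)=208 g(14,10)=65 g(14,12)=12 g(14,14)=1
t=15: g(15,-15)=1 g(15,-13)=13 g(15,-11)=77 g(15,-9)=273 g(15,-7)=637 g(15,-5)=1001 g(15,-3)=1001 g(15,-1)=429 g(15,1)=429 g(15,3)=1001 g(15,5)=1001 g(15,7)=637 g(15,9)=273 g(15,11)=77 g(15,13)=13 g(15,15)=1
t=16: g(16,-16)=1 g(16,-14)=14 g(16,-12)=90 g(16,-10)=350 g(16,-8)=910 g(16,-6)=1638 g(16,-4)=2002 g(16,-2)=1430 g(16,2)=1430 g(16,4)=2002 g(16,6)=1638 g(16,8)=910 g(16,10)=350 g(16,12)=90 g(16,14)=14 g(16,16)=1
t=17: g(17,-17)=1 g(17,-15)=15 g(17,-13)=104 g(17,-11)=440 g(17,-9)=1260 g(17,-7)=2548 g(17,-5)=3640 g(17,-3)=3432 g(17,-1)=1430 g(17,1)=1430 g(17,3)=3432 g(17,5)=3640 g(17,7)=2548 g(17,9)=1260 g(17,11)=440 g(17,13)=104 g(17,15)=15 g(17,17)=1
t=18: g(18,-18)=1 g(18,-16)=16 g(18,-14)=119 g(18,-12)=544 g(18,-10)=1700 g(18,-8)=3808 g(18,-6)=6188 g(18,-4)=7072 g(18,-2)=4862 g(18,2)=4862 g(18,4)=7072 g(18,6)=6188 g(18,8)=3808 g(18,10)=1700 g(18,12)=544 g(18,14)=119 g(18,16)=16 g(18,18)=1
t=19: g(19,-19)=1 g(19,-17)=17 g(19,-15)=135 g(19,-13)=663 g(19,-11)=2244 g(19,-9)=5508 g(19,-7)=9996 g(19,-5)=13260 g(19,-3)=11934 g(19,-1)=4862 g(19,1)=4862 g(19,3)=11934 g(19,5)=13260 g(19,7)=9996 g(19,9)=5508 g(19,11)=2244 g(19,13)=663 g(19,15)=135 g(19,17)=17 g(19,19)=1
t=20: g(20,-20)=1 g(20,-18)=18 g(20,-16)=152 g(20,-14)=798 g(20,-12)=2907 g(20,-10)=7752 g(20,-8)=15504 g(20,-6)=23256 g(20,-4)=25194 g(20,-2)=16796 g(20,2)=16796 g(20,4)=25194 g(20,6)=23256 g(20,8)=15504 g(20,10)=7752 g(20,12)=2907 g(20,14)=798 g(20,16)=152 g(20,18)=18 g(20,20)=1
t=21: g(21,-21)=1 g(21,-19)=19 g(21,-17)=170 g(21,-15)=950 g(21,-13)=3705 g(21,-11)=10659 g(21,-9)=23256 g(21,-7)=38760 g(21,-5)=48450 g(21,-3)=41990 g(21,-1)=16796 g(21,1)=16796 g(21,3)=41990 g(21,5)=48450 g(21,7)=38760 g(21,9)=23256 g(21,11)=10659 g(21,13)=3705 g(21,15)=950 g(21,17)=170 g(21,19)=19 g(21,21)=1
t=22: g(22,-22)=1 g(22,-20)=20 g(22,-18)=189 g(22,-16)=1120 g(22,-14)=4655 g(22,-12)=14364 g(22,-10)=33915 g(22,-8)=62016 g(22,-6)=87210 g(22,-4)=90440 g(22,-2)=58786 g(22,2)=58786 g(22,4)=90440 g(22,6)=87210 g(22,8)=62016 g(22,10)=33915 g(22,12)=14364 g(22,14)=4655 g(22,16)=1120 g(22,18)=189 g(22,20)=20 g(22,22)=1
Paths never hitting 0: Σ_s g(22,s) = 705432
Paths hitting 0: 2^22 - 705432 = 3488872
P = 3488872/4194304 = 436109/524288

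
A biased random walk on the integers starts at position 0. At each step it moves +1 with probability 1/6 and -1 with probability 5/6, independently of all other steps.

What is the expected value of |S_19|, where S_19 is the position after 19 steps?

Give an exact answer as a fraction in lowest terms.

Answer: 321630863128141/25389989167104

Derivation:
S_19 takes values m ≡ 1 (mod 2) with |m| ≤ 19; P(S_19=m) = C(19,(19+m)/2) · (1/6)^((19+m)/2) · (5/6)^((19-m)/2).
Distribution: P(S=-19)=19073486328125/609359740010496, P(S=-17)=72479248046875/609359740010496, P(S=-15)=14495849609375/67706637778944, P(S=-13)=49285888671875/203119913336832, P(S=-11)=9857177734375/50779978334208, P(S=-9)=1971435546875/16926659444736, P(S=-7)=2760009765625/50779978334208, P(S=-5)=1025146484375/50779978334208, P(S=-3)=205029296875/33853318889472, P(S=-1)=451064453125/304679870005248, P(S=1)=90212890625/304679870005248, P(S=3)=1640234375/33853318889472, P(S=5)=328046875/50779978334208, P(S=7)=35328125/50779978334208, P(S=9)=1009375/16926659444736, P(S=11)=201875/50779978334208, P(S=13)=40375/203119913336832, P(S=15)=475/67706637778944, P(S=17)=95/609359740010496, P(S=19)=1/609359740010496
E[|S_19|] = Σ_m |m|·P(S_19=m) = 321630863128141/25389989167104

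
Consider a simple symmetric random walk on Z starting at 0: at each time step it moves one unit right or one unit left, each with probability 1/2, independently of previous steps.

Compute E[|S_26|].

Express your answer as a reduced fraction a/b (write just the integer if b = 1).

S_26 takes values m ≡ 0 (mod 2) with |m| ≤ 26; P(S_26=m) = C(26,(26+m)/2)/2^26.
Total paths: 2^26 = 67108864
Distribution: P(S=-26)=1/67108864, P(S=-24)=26/67108864, P(S=-22)=325/67108864, P(S=-20)=2600/67108864, P(S=-18)=14950/67108864, P(S=-16)=65780/67108864, P(S=-14)=230230/67108864, P(S=-12)=657800/67108864, P(S=-10)=1562275/67108864, P(S=-8)=3124550/67108864, P(S=-6)=5311735/67108864, P(S=-4)=7726160/67108864, P(S=-2)=9657700/67108864, P(S=0)=10400600/67108864, P(S=2)=9657700/67108864, P(S=4)=7726160/67108864, P(S=6)=5311735/67108864, P(S=8)=3124550/67108864, P(S=10)=1562275/67108864, P(S=12)=657800/67108864, P(S=14)=230230/67108864, P(S=16)=65780/67108864, P(S=18)=14950/67108864, P(S=20)=2600/67108864, P(S=22)=325/67108864, P(S=24)=26/67108864, P(S=26)=1/67108864
E[|S_26|] = Σ_m |m|·P(S_26=m) = 270415600/67108864 = 16900975/4194304

Answer: 16900975/4194304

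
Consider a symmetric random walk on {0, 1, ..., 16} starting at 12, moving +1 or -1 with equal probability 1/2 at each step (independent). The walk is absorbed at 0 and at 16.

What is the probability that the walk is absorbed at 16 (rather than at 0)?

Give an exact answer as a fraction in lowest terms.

Symmetric walk (p = 1/2): the harmonic-function argument gives P(hit 16 before 0 | start at 12) = a/N.
P = 12/16 = 3/4

Answer: 3/4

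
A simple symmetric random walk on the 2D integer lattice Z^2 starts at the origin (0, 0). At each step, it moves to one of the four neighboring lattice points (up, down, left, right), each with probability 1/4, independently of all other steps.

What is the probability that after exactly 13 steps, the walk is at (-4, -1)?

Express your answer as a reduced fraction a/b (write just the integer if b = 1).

Answer: 920205/67108864

Derivation:
Let h be the number of horizontal steps (so 13-h are vertical). To end at (-4,-1) need (h-4)/2 right-steps and ((13-h)-1)/2 up-steps.
Sum over h with 4 ≤ h ≤ 12, h ≡ 0 (mod 2), 13-h ≡ 1 (mod 2):
h=4: C(13,4)·C(4,0)·C(9,4) = 715·1·126 = 90090
h=6: C(13,6)·C(6,1)·C(7,3) = 1716·6·35 = 360360
h=8: C(13,8)·C(8,2)·C(5,2) = 1287·28·10 = 360360
h=10: C(13,10)·C(10,3)·C(3,1) = 286·120·3 = 102960
h=12: C(13,12)·C(12,4)·C(1,0) = 13·495·1 = 6435
Total favorable: 920205
Total paths: 4^13 = 67108864
P = 920205/67108864 = 920205/67108864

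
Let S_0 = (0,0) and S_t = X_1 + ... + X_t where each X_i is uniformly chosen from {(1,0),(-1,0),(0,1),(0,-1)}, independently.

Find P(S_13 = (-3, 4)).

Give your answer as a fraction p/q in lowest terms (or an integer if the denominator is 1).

Answer: 61347/8388608

Derivation:
Let h be the number of horizontal steps (so 13-h are vertical). To end at (-3,4) need (h-3)/2 right-steps and ((13-h)+4)/2 up-steps.
Sum over h with 3 ≤ h ≤ 9, h ≡ 1 (mod 2), 13-h ≡ 0 (mod 2):
h=3: C(13,3)·C(3,0)·C(10,7) = 286·1·120 = 34320
h=5: C(13,5)·C(5,1)·C(8,6) = 1287·5·28 = 180180
h=7: C(13,7)·C(7,2)·C(6,5) = 1716·21·6 = 216216
h=9: C(13,9)·C(9,3)·C(4,4) = 715·84·1 = 60060
Total favorable: 490776
Total paths: 4^13 = 67108864
P = 490776/67108864 = 61347/8388608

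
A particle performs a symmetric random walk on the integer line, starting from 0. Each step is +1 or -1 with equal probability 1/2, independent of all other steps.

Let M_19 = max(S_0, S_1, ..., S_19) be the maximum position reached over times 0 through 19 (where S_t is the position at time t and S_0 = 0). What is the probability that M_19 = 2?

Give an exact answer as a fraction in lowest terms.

Answer: 37791/262144

Derivation:
Let M_19 = max(S_0,...,S_19). Use the reflection principle: for j ≥ 1, #{paths with M_19 ≥ j} = #{S_19 ≥ j} + #{S_19 ≥ j+1}.
By reflection, #{M_19 ≥ 2} = #{S_19 ≥ 2} + #{S_19 ≥ 3} = 169766 + 169766 = 339532.
#{M_19 ≥ 3} = #{S_19 ≥ 3} + #{S_19 ≥ 4} = 169766 + 94184 = 263950.
#{M_19 = 2} = 339532 - 263950 = 75582.
P(M_19 = 2) = 75582/524288 = 37791/262144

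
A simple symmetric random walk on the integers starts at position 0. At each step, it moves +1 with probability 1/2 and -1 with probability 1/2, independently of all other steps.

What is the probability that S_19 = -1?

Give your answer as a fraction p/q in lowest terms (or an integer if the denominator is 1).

To reach position -1 after 19 steps: need 9 steps of +1 and 10 of -1.
Favorable paths: C(19,9) = 92378
Total paths: 2^19 = 524288
P = 92378/524288 = 46189/262144

Answer: 46189/262144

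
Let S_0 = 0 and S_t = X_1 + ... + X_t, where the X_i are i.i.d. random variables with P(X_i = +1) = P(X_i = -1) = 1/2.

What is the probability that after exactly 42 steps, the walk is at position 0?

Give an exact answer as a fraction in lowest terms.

To return to 0 after 42 steps: need exactly 21 steps of +1 and 21 of -1.
Favorable paths: C(42,21) = 538257874440
Total paths: 2^42 = 4398046511104
P = 538257874440/4398046511104 = 67282234305/549755813888

Answer: 67282234305/549755813888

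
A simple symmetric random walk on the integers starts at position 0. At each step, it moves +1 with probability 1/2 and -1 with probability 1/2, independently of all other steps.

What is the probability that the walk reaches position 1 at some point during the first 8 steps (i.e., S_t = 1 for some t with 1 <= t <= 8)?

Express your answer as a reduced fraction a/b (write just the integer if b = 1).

Answer: 93/128

Derivation:
Count via complement. Let g(t,s) = #length-t paths at position s with S_1..S_t all ≠ 1.
g(t,s) = g(t-1,s-1) + g(t-1,s+1) for s ≠ 1; g(t,1) = 0.
t=0: g(0,0)=1
t=1: g(1,-1)=1
t=2: g(2,-2)=1 g(2,0)=1
t=3: g(3,-3)=1 g(3,-1)=2
t=4: g(4,-4)=1 g(4,-2)=3 g(4,0)=2
t=5: g(5,-5)=1 g(5,-3)=4 g(5,-1)=5
t=6: g(6,-6)=1 g(6,-4)=5 g(6,-2)=9 g(6,0)=5
t=7: g(7,-7)=1 g(7,-5)=6 g(7,-3)=14 g(7,-1)=14
t=8: g(8,-8)=1 g(8,-6)=7 g(8,-4)=20 g(8,-2)=28 g(8,0)=14
Paths never hitting 1: Σ_s g(8,s) = 70
Paths hitting 1: 2^8 - 70 = 186
P = 186/256 = 93/128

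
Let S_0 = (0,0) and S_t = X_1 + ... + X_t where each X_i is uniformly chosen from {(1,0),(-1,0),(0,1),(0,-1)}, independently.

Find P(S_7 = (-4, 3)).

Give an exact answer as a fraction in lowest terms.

Let h be the number of horizontal steps (so 7-h are vertical). To end at (-4,3) need (h-4)/2 right-steps and ((7-h)+3)/2 up-steps.
Sum over h with 4 ≤ h ≤ 4, h ≡ 0 (mod 2), 7-h ≡ 1 (mod 2):
h=4: C(7,4)·C(4,0)·C(3,3) = 35·1·1 = 35
Total favorable: 35
Total paths: 4^7 = 16384
P = 35/16384 = 35/16384

Answer: 35/16384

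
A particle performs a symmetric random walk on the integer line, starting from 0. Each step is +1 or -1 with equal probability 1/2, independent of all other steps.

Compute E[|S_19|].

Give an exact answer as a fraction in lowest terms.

S_19 takes values m ≡ 1 (mod 2) with |m| ≤ 19; P(S_19=m) = C(19,(19+m)/2)/2^19.
Total paths: 2^19 = 524288
Distribution: P(S=-19)=1/524288, P(S=-17)=19/524288, P(S=-15)=171/524288, P(S=-13)=969/524288, P(S=-11)=3876/524288, P(S=-9)=11628/524288, P(S=-7)=27132/524288, P(S=-5)=50388/524288, P(S=-3)=75582/524288, P(S=-1)=92378/524288, P(S=1)=92378/524288, P(S=3)=75582/524288, P(S=5)=50388/524288, P(S=7)=27132/524288, P(S=9)=11628/524288, P(S=11)=3876/524288, P(S=13)=969/524288, P(S=15)=171/524288, P(S=17)=19/524288, P(S=19)=1/524288
E[|S_19|] = Σ_m |m|·P(S_19=m) = 1847560/524288 = 230945/65536

Answer: 230945/65536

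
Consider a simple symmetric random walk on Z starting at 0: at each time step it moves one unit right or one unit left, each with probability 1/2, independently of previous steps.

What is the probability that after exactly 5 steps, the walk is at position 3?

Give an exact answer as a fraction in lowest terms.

Answer: 5/32

Derivation:
To reach position 3 after 5 steps: need 4 steps of +1 and 1 of -1.
Favorable paths: C(5,4) = 5
Total paths: 2^5 = 32
P = 5/32 = 5/32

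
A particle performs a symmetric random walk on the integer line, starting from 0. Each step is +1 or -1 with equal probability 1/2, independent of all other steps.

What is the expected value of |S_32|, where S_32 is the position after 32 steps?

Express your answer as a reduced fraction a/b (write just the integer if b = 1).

S_32 takes values m ≡ 0 (mod 2) with |m| ≤ 32; P(S_32=m) = C(32,(32+m)/2)/2^32.
Total paths: 2^32 = 4294967296
Distribution: P(S=-32)=1/4294967296, P(S=-30)=32/4294967296, P(S=-28)=496/4294967296, P(S=-26)=4960/4294967296, P(S=-24)=35960/4294967296, P(S=-22)=201376/4294967296, P(S=-20)=906192/4294967296, P(S=-18)=3365856/4294967296, P(S=-16)=10518300/4294967296, P(S=-14)=28048800/4294967296, P(S=-12)=64512240/4294967296, P(S=-10)=129024480/4294967296, P(S=-8)=225792840/4294967296, P(S=-6)=347373600/4294967296, P(S=-4)=471435600/4294967296, P(S=-2)=565722720/4294967296, P(S=0)=601080390/4294967296, P(S=2)=565722720/4294967296, P(S=4)=471435600/4294967296, P(S=6)=347373600/4294967296, P(S=8)=225792840/4294967296, P(S=10)=129024480/4294967296, P(S=12)=64512240/4294967296, P(S=14)=28048800/4294967296, P(S=16)=10518300/4294967296, P(S=18)=3365856/4294967296, P(S=20)=906192/4294967296, P(S=22)=201376/4294967296, P(S=24)=35960/4294967296, P(S=26)=4960/4294967296, P(S=28)=496/4294967296, P(S=30)=32/4294967296, P(S=32)=1/4294967296
E[|S_32|] = Σ_m |m|·P(S_32=m) = 19234572480/4294967296 = 300540195/67108864

Answer: 300540195/67108864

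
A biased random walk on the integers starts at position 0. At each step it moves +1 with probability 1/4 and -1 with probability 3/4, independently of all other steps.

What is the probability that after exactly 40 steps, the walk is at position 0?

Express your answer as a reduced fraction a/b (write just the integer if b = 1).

To be at 0 after 40 steps: need exactly 20 steps of +1 and 20 of -1.
Number of such sequences: C(40,20) = 137846528820
Each has probability (1/4)^20 · (3/4)^20 = 3486784401/1208925819614629174706176
P = 137846528820 · 3486784401/1208925819614629174706176 = 120160281605393234205/302231454903657293676544

Answer: 120160281605393234205/302231454903657293676544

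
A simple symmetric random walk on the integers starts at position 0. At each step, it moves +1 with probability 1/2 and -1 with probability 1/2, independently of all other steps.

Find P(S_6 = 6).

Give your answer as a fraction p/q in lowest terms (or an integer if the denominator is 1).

Answer: 1/64

Derivation:
To reach position 6 after 6 steps: need 6 steps of +1 and 0 of -1.
Favorable paths: C(6,6) = 1
Total paths: 2^6 = 64
P = 1/64 = 1/64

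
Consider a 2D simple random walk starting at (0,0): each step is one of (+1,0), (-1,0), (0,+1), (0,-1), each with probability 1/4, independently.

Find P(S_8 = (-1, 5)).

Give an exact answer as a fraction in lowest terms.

Let h be the number of horizontal steps (so 8-h are vertical). To end at (-1,5) need (h-1)/2 right-steps and ((8-h)+5)/2 up-steps.
Sum over h with 1 ≤ h ≤ 3, h ≡ 1 (mod 2), 8-h ≡ 1 (mod 2):
h=1: C(8,1)·C(1,0)·C(7,6) = 8·1·7 = 56
h=3: C(8,3)·C(3,1)·C(5,5) = 56·3·1 = 168
Total favorable: 224
Total paths: 4^8 = 65536
P = 224/65536 = 7/2048

Answer: 7/2048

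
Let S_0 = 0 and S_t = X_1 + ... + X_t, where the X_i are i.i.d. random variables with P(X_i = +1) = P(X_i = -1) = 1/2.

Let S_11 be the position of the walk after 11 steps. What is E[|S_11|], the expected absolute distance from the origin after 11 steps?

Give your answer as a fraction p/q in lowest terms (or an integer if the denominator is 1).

S_11 takes values m ≡ 1 (mod 2) with |m| ≤ 11; P(S_11=m) = C(11,(11+m)/2)/2^11.
Total paths: 2^11 = 2048
Distribution: P(S=-11)=1/2048, P(S=-9)=11/2048, P(S=-7)=55/2048, P(S=-5)=165/2048, P(S=-3)=330/2048, P(S=-1)=462/2048, P(S=1)=462/2048, P(S=3)=330/2048, P(S=5)=165/2048, P(S=7)=55/2048, P(S=9)=11/2048, P(S=11)=1/2048
E[|S_11|] = Σ_m |m|·P(S_11=m) = 5544/2048 = 693/256

Answer: 693/256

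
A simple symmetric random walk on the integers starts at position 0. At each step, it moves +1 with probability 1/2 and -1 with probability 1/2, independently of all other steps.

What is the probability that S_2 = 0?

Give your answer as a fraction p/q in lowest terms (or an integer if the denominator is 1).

To return to 0 after 2 steps: need exactly 1 step of +1 and 1 of -1.
Favorable paths: C(2,1) = 2
Total paths: 2^2 = 4
P = 2/4 = 1/2

Answer: 1/2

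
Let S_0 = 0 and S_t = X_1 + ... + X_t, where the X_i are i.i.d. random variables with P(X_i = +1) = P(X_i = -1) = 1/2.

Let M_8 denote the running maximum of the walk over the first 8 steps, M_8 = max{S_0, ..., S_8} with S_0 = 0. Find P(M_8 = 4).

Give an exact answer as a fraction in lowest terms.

Answer: 7/64

Derivation:
Let M_8 = max(S_0,...,S_8). Use the reflection principle: for j ≥ 1, #{paths with M_8 ≥ j} = #{S_8 ≥ j} + #{S_8 ≥ j+1}.
By reflection, #{M_8 ≥ 4} = #{S_8 ≥ 4} + #{S_8 ≥ 5} = 37 + 9 = 46.
#{M_8 ≥ 5} = #{S_8 ≥ 5} + #{S_8 ≥ 6} = 9 + 9 = 18.
#{M_8 = 4} = 46 - 18 = 28.
P(M_8 = 4) = 28/256 = 7/64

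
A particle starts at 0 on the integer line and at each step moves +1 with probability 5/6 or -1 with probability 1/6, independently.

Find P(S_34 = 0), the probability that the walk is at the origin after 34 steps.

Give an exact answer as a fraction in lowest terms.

To be at 0 after 34 steps: need exactly 17 steps of +1 and 17 of -1.
Number of such sequences: C(34,17) = 2333606220
Each has probability (5/6)^17 · (1/6)^17 = 762939453125/286511799958070431838109696
P = 2333606220 · 762939453125/286511799958070431838109696 = 16485187530517578125/2652887036648800294797312

Answer: 16485187530517578125/2652887036648800294797312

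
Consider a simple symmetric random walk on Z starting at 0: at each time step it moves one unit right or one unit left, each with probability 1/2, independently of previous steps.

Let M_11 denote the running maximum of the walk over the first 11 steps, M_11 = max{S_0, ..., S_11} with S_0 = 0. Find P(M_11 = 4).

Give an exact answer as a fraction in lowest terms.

Answer: 165/2048

Derivation:
Let M_11 = max(S_0,...,S_11). Use the reflection principle: for j ≥ 1, #{paths with M_11 ≥ j} = #{S_11 ≥ j} + #{S_11 ≥ j+1}.
By reflection, #{M_11 ≥ 4} = #{S_11 ≥ 4} + #{S_11 ≥ 5} = 232 + 232 = 464.
#{M_11 ≥ 5} = #{S_11 ≥ 5} + #{S_11 ≥ 6} = 232 + 67 = 299.
#{M_11 = 4} = 464 - 299 = 165.
P(M_11 = 4) = 165/2048 = 165/2048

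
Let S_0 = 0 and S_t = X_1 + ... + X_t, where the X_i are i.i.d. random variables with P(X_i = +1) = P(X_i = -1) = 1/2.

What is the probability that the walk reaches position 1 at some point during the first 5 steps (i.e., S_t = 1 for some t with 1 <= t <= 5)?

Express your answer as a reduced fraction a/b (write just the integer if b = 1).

Answer: 11/16

Derivation:
Count via complement. Let g(t,s) = #length-t paths at position s with S_1..S_t all ≠ 1.
g(t,s) = g(t-1,s-1) + g(t-1,s+1) for s ≠ 1; g(t,1) = 0.
t=0: g(0,0)=1
t=1: g(1,-1)=1
t=2: g(2,-2)=1 g(2,0)=1
t=3: g(3,-3)=1 g(3,-1)=2
t=4: g(4,-4)=1 g(4,-2)=3 g(4,0)=2
t=5: g(5,-5)=1 g(5,-3)=4 g(5,-1)=5
Paths never hitting 1: Σ_s g(5,s) = 10
Paths hitting 1: 2^5 - 10 = 22
P = 22/32 = 11/16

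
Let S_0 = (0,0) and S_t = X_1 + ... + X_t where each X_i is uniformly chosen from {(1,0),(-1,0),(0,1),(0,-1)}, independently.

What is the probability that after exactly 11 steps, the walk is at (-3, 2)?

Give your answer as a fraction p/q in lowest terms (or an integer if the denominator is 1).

Let h be the number of horizontal steps (so 11-h are vertical). To end at (-3,2) need (h-3)/2 right-steps and ((11-h)+2)/2 up-steps.
Sum over h with 3 ≤ h ≤ 9, h ≡ 1 (mod 2), 11-h ≡ 0 (mod 2):
h=3: C(11,3)·C(3,0)·C(8,5) = 165·1·56 = 9240
h=5: C(11,5)·C(5,1)·C(6,4) = 462·5·15 = 34650
h=7: C(11,7)·C(7,2)·C(4,3) = 330·21·4 = 27720
h=9: C(11,9)·C(9,3)·C(2,2) = 55·84·1 = 4620
Total favorable: 76230
Total paths: 4^11 = 4194304
P = 76230/4194304 = 38115/2097152

Answer: 38115/2097152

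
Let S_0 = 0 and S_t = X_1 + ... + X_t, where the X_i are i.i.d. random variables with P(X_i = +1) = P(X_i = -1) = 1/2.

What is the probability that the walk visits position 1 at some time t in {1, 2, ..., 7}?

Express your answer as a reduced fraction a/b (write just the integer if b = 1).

Count via complement. Let g(t,s) = #length-t paths at position s with S_1..S_t all ≠ 1.
g(t,s) = g(t-1,s-1) + g(t-1,s+1) for s ≠ 1; g(t,1) = 0.
t=0: g(0,0)=1
t=1: g(1,-1)=1
t=2: g(2,-2)=1 g(2,0)=1
t=3: g(3,-3)=1 g(3,-1)=2
t=4: g(4,-4)=1 g(4,-2)=3 g(4,0)=2
t=5: g(5,-5)=1 g(5,-3)=4 g(5,-1)=5
t=6: g(6,-6)=1 g(6,-4)=5 g(6,-2)=9 g(6,0)=5
t=7: g(7,-7)=1 g(7,-5)=6 g(7,-3)=14 g(7,-1)=14
Paths never hitting 1: Σ_s g(7,s) = 35
Paths hitting 1: 2^7 - 35 = 93
P = 93/128 = 93/128

Answer: 93/128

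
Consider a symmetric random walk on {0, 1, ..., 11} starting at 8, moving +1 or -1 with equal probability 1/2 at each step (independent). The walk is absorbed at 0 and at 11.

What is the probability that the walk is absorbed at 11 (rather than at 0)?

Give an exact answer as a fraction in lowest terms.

Symmetric walk (p = 1/2): the harmonic-function argument gives P(hit 11 before 0 | start at 8) = a/N.
P = 8/11 = 8/11

Answer: 8/11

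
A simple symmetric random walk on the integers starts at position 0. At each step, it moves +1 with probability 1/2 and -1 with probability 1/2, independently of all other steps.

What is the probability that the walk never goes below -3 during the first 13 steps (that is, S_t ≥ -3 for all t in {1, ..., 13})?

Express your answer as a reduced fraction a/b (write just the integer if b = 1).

Answer: 3003/4096

Derivation:
Let f(t,s) = #length-t paths at position s with S_1..S_t all ≥ -3.
f(t,s) = f(t-1,s-1) + f(t-1,s+1) for s ≥ -3; f(t,s) = 0 for s < -3.
t=0: f(0,0)=1
t=1: f(1,-1)=1 f(1,1)=1
t=2: f(2,-2)=1 f(2,0)=2 f(2,2)=1
t=3: f(3,-3)=1 f(3,-1)=3 f(3,1)=3 f(3,3)=1
t=4: f(4,-2)=4 f(4,0)=6 f(4,2)=4 f(4,4)=1
t=5: f(5,-3)=4 f(5,-1)=10 f(5,1)=10 f(5,3)=5 f(5,5)=1
t=6: f(6,-2)=14 f(6,0)=20 f(6,2)=15 f(6,4)=6 f(6,6)=1
t=7: f(7,-3)=14 f(7,-1)=34 f(7,1)=35 f(7,3)=21 f(7,5)=7 f(7,7)=1
t=8: f(8,-2)=48 f(8,0)=69 f(8,2)=56 f(8,4)=28 f(8,6)=8 f(8,8)=1
t=9: f(9,-3)=48 f(9,-1)=117 f(9,1)=125 f(9,3)=84 f(9,5)=36 f(9,7)=9 f(9,9)=1
t=10: f(10,-2)=165 f(10,0)=242 f(10,2)=209 f(10,4)=120 f(10,6)=45 f(10,8)=10 f(10,10)=1
t=11: f(11,-3)=165 f(11,-1)=407 f(11,1)=451 f(11,3)=329 f(11,5)=165 f(11,7)=55 f(11,9)=11 f(11,11)=1
t=12: f(12,-2)=572 f(12,0)=858 f(12,2)=780 f(12,4)=494 f(12,6)=220 f(12,8)=66 f(12,10)=12 f(12,12)=1
t=13: f(13,-3)=572 f(13,-1)=1430 f(13,1)=1638 f(13,3)=1274 f(13,5)=714 f(13,7)=286 f(13,9)=78 f(13,11)=13 f(13,13)=1
Σ_s f(13,s) = 6006
P = 6006/8192 = 3003/4096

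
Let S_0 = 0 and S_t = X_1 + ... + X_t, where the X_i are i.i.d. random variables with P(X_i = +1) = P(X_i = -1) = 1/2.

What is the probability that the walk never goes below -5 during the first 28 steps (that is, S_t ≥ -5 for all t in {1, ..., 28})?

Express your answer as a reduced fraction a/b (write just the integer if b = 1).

Answer: 98659305/134217728

Derivation:
Let f(t,s) = #length-t paths at position s with S_1..S_t all ≥ -5.
f(t,s) = f(t-1,s-1) + f(t-1,s+1) for s ≥ -5; f(t,s) = 0 for s < -5.
t=0: f(0,0)=1
t=1: f(1,-1)=1 f(1,1)=1
t=2: f(2,-2)=1 f(2,0)=2 f(2,2)=1
t=3: f(3,-3)=1 f(3,-1)=3 f(3,1)=3 f(3,3)=1
t=4: f(4,-4)=1 f(4,-2)=4 f(4,0)=6 f(4,2)=4 f(4,4)=1
t=5: f(5,-5)=1 f(5,-3)=5 f(5,-1)=10 f(5,1)=10 f(5,3)=5 f(5,5)=1
t=6: f(6,-4)=6 f(6,-2)=15 f(6,0)=20 f(6,2)=15 f(6,4)=6 f(6,6)=1
t=7: f(7,-5)=6 f(7,-3)=21 f(7,-1)=35 f(7,1)=35 f(7,3)=21 f(7,5)=7 f(7,7)=1
t=8: f(8,-4)=27 f(8,-2)=56 f(8,0)=70 f(8,2)=56 f(8,4)=28 f(8,6)=8 f(8,8)=1
t=9: f(9,-5)=27 f(9,-3)=83 f(9,-1)=126 f(9,1)=126 f(9,3)=84 f(9,5)=36 f(9,7)=9 f(9,9)=1
t=10: f(10,-4)=110 f(10,-2)=209 f(10,0)=252 f(10,2)=210 f(10,4)=120 f(10,6)=45 f(10,8)=10 f(10,10)=1
t=11: f(11,-5)=110 f(11,-3)=319 f(11,-1)=461 f(11,1)=462 f(11,3)=330 f(11,5)=165 f(11,7)=55 f(11,9)=11 f(11,11)=1
t=12: f(12,-4)=429 f(12,-2)=780 f(12,0)=923 f(12,2)=792 f(12,4)=495 f(12,6)=220 f(12,8)=66 f(12,10)=12 f(12,12)=1
t=13: f(13,-5)=429 f(13,-3)=1209 f(13,-1)=1703 f(13,1)=1715 f(13,3)=1287 f(13,5)=715 f(13,7)=286 f(13,9)=78 f(13,11)=13 f(13,13)=1
t=14: f(14,-4)=1638 f(14,-2)=2912 f(14,0)=3418 f(14,2)=3002 f(14,4)=2002 f(14,6)=1001 f(14,8)=364 f(14,10)=91 f(14,12)=14 f(14,14)=1
t=15: f(15,-5)=1638 f(15,-3)=4550 f(15,-1)=6330 f(15,1)=6420 f(15,3)=5004 f(15,5)=3003 f(15,7)=1365 f(15,9)=455 f(15,11)=105 f(15,13)=15 f(15,15)=1
t=16: f(16,-4)=6188 f(16,-2)=10880 f(16,0)=12750 f(16,2)=11424 f(16,4)=8007 f(16,6)=4368 f(16,8)=1820 f(16,10)=560 f(16,12)=120 f(16,14)=16 f(16,16)=1
t=17: f(17,-5)=6188 f(17,-3)=17068 f(17,-1)=23630 f(17,1)=24174 f(17,3)=19431 f(17,5)=12375 f(17,7)=6188 f(17,9)=2380 f(17,11)=680 f(17,13)=136 f(17,15)=17 f(17,17)=1
t=18: f(18,-4)=23256 f(18,-2)=40698 f(18,0)=47804 f(18,2)=43605 f(18,4)=31806 f(18,6)=18563 f(18,8)=8568 f(18,10)=3060 f(18,12)=816 f(18,14)=153 f(18,16)=18 f(18,18)=1
t=19: f(19,-5)=23256 f(19,-3)=63954 f(19,-1)=88502 f(19,1)=91409 f(19,3)=75411 f(19,5)=50369 f(19,7)=27131 f(19,9)=11628 f(19,11)=3876 f(19,13)=969 f(19,15)=171 f(19,17)=19 f(19,19)=1
t=20: f(20,-4)=87210 f(20,-2)=152456 f(20,0)=179911 f(20,2)=166820 f(20,4)=125780 f(20,6)=77500 f(20,8)=38759 f(20,10)=15504 f(20,12)=4845 f(20,14)=1140 f(20,16)=190 f(20,18)=20 f(20,20)=1
t=21: f(21,-5)=87210 f(21,-3)=239666 f(21,-1)=332367 f(21,1)=346731 f(21,3)=292600 f(21,5)=203280 f(21,7)=116259 f(21,9)=54263 f(21,11)=20349 f(21,13)=5985 f(21,15)=1330 f(21,17)=210 f(21,19)=21 f(21,21)=1
t=22: f(22,-4)=326876 f(22,-2)=572033 f(22,0)=679098 f(22,2)=639331 f(22,4)=495880 f(22,6)=319539 f(22,8)=170522 f(22,10)=74612 f(22,12)=26334 f(22,14)=7315 f(22,16)=1540 f(22,18)=231 f(22,20)=22 f(22,22)=1
t=23: f(23,-5)=326876 f(23,-3)=898909 f(23,-1)=1251131 f(23,1)=1318429 f(23,3)=1135211 f(23,5)=815419 f(23,7)=490061 f(23,9)=245134 f(23,11)=100946 f(23,13)=33649 f(23,15)=8855 f(23,17)=1771 f(23,19)=253 f(23,21)=23 f(23,23)=1
t=24: f(24,-4)=1225785 f(24,-2)=2150040 f(24,0)=2569560 f(24,2)=2453640 f(24,4)=1950630 f(24,6)=1305480 f(24,8)=735195 f(24,10)=346080 f(24,12)=134595 f(24,14)=42504 f(24,16)=10626 f(24,18)=2024 f(24,20)=276 f(24,22)=24 f(24,24)=1
t=25: f(25,-5)=1225785 f(25,-3)=3375825 f(25,-1)=4719600 f(25,1)=5023200 f(25,3)=4404270 f(25,5)=3256110 f(25,7)=2040675 f(25,9)=1081275 f(25,11)=480675 f(25,13)=177099 f(25,15)=53130 f(25,17)=12650 f(25,19)=2300 f(25,21)=300 f(25,23)=25 f(25,25)=1
t=26: f(26,-4)=4601610 f(26,-2)=8095425 f(26,0)=9742800 f(26,2)=9427470 f(26,4)=7660380 f(26,6)=5296785 f(26,8)=3121950 f(26,10)=1561950 f(26,12)=657774 f(26,14)=230229 f(26,16)=65780 f(26,18)=14950 f(26,20)=2600 f(26,22)=325 f(26,24)=26 f(26,26)=1
t=27: f(27,-5)=4601610 f(27,-3)=12697035 f(27,-1)=17838225 f(27,1)=19170270 f(27,3)=17087850 f(27,5)=12957165 f(27,7)=8418735 f(27,9)=4683900 f(27,11)=2219724 f(27,13)=888003 f(27,15)=296009 f(27,17)=80730 f(27,19)=17550 f(27,21)=2925 f(27,23)=351 f(27,25)=27 f(27,27)=1
t=28: f(28,-4)=17298645 f(28,-2)=30535260 f(28,0)=37008495 f(28,2)=36258120 f(28,4)=30045015 f(28,6)=21375900 f(28,8)=13102635 f(28,10)=6903624 f(28,12)=3107727 f(28,14)=1184012 f(28,16)=376739 f(28,18)=98280 f(28,20)=20475 f(28,22)=3276 f(28,24)=378 f(28,26)=28 f(28,28)=1
Σ_s f(28,s) = 197318610
P = 197318610/268435456 = 98659305/134217728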